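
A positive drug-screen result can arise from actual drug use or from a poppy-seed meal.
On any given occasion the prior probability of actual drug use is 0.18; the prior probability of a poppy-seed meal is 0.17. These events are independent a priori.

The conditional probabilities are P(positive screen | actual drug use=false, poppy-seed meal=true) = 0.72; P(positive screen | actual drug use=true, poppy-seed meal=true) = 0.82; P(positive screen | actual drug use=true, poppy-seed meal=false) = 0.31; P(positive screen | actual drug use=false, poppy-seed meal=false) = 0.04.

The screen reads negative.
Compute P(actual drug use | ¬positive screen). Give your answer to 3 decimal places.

Numerator (weight on configurations with actual drug use): 0.103086 + 0.005508 = 0.108594
Denominator P(¬positive screen): 0.96*0.82*0.83 + 0.28*0.82*0.17 + 0.69*0.18*0.83 + 0.18*0.18*0.17 = 0.801002
Posterior = 0.108594 / 0.801002 ≈ 0.136

P(actual drug use | ¬positive screen) ≈ 0.136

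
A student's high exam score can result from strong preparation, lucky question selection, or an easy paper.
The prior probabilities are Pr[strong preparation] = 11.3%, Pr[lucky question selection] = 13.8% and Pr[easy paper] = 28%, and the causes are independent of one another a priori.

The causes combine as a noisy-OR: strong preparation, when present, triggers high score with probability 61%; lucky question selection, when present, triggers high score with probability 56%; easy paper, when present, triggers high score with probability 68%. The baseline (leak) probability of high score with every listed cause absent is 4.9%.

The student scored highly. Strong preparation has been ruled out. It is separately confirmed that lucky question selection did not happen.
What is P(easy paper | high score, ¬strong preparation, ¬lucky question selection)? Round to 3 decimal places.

Under noisy-OR, P(high score | causes) = 1 − (1−0.049)·∏(1−qᵢ) over the active causes.
P(high score | ¬strong preparation, ¬lucky question selection) = 0.049*0.72 + 0.69568*0.28 = 0.035280 + 0.194790 = 0.230070
Of this, 0.194790 comes from 0.69568*0.28 (the easy paper=true cases).
P(easy paper | high score, ¬strong preparation, ¬lucky question selection) = 0.194790 / 0.230070 ≈ 0.847

P(easy paper | high score, ¬strong preparation, ¬lucky question selection) ≈ 0.847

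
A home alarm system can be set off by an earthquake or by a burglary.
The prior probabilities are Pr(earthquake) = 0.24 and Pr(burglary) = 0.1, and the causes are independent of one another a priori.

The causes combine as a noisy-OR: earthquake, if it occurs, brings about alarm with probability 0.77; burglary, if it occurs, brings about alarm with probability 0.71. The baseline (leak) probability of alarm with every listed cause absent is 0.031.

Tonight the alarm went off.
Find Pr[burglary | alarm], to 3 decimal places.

Pr[burglary | alarm] ≈ 0.290

Under noisy-OR, P(alarm | causes) = 1 − (1−0.031)·∏(1−qᵢ) over the active causes.
Weight on burglary=true, given the evidence: 0.054643 + 0.022449 = 0.077092
Normalizer over all consistent configurations: 0.031·0.76·0.9 + 0.71899·0.76·0.1 + 0.77713·0.24·0.9 + 0.935368·0.24·0.1 = 0.266156
P(burglary | alarm) = 0.077092/0.266156 ≈ 0.290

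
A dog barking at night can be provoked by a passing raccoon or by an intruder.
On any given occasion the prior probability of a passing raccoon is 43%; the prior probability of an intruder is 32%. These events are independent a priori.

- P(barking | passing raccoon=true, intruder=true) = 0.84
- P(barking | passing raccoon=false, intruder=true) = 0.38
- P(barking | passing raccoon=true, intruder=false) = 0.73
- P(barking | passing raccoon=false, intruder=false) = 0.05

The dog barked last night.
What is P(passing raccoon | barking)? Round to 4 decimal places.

P(barking) = 0.05·0.57·0.68 + 0.38·0.57·0.32 + 0.73·0.43·0.68 + 0.84·0.43·0.32 = 0.019380 + 0.069312 + 0.213452 + 0.115584 = 0.417728
Of this, 0.329036 comes from 0.213452 + 0.115584 (the passing raccoon=true cases).
Hence the posterior is 0.329036/0.417728 ≈ 0.7877.

P(passing raccoon | barking) ≈ 0.7877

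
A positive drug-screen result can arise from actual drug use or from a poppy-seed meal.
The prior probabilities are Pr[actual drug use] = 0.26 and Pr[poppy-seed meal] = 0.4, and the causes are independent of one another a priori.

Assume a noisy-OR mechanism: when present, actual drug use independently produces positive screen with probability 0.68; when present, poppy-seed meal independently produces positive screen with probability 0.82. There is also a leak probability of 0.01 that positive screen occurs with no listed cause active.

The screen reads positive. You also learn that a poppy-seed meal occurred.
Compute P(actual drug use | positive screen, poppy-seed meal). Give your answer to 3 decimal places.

P(actual drug use | positive screen, poppy-seed meal) ≈ 0.287

Under noisy-OR, P(positive screen | causes) = 1 − (1−0.01)·∏(1−qᵢ) over the active causes.
P(positive screen | poppy-seed meal) = 0.8218×0.74 + 0.942976×0.26 = 0.608132 + 0.245174 = 0.853306
The actual drug use-present share is 0.942976×0.26 = 0.245174.
So P(actual drug use | positive screen, poppy-seed meal) = 0.245174/0.853306 ≈ 0.287.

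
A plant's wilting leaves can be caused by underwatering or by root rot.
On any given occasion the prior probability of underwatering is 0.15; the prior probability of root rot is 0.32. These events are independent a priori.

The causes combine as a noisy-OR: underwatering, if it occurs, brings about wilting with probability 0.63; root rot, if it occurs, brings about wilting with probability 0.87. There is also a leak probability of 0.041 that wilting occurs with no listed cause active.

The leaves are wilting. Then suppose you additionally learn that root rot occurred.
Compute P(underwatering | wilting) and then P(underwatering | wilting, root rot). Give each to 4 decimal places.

P(underwatering | wilting) ≈ 0.2989; P(underwatering | wilting, root rot) ≈ 0.1613

Under noisy-OR, P(wilting | causes) = 1 − (1−0.041)·∏(1−qᵢ) over the active causes.
By total probability over the 4 (underwatering, root rot) configurations:
  P(wilting) = 0.041*0.85*0.68 + 0.87533*0.85*0.32 + 0.64517*0.15*0.68 + 0.953872*0.15*0.32
        = 0.023698 + 0.238090 + 0.065807 + 0.045786 = 0.373381
The terms with underwatering present sum to 0.111593, so
  P(underwatering | wilting) = 0.111593 / 0.373381 ≈ 0.2989

Now condition on the additional information:
P(wilting | root rot) = 0.87533*0.85 + 0.953872*0.15 = 0.744031 + 0.143081 = 0.887112
Of this, 0.143081 comes from 0.953872*0.15 (the underwatering=true cases).
P(underwatering | wilting, root rot) = 0.143081 / 0.887112 ≈ 0.1613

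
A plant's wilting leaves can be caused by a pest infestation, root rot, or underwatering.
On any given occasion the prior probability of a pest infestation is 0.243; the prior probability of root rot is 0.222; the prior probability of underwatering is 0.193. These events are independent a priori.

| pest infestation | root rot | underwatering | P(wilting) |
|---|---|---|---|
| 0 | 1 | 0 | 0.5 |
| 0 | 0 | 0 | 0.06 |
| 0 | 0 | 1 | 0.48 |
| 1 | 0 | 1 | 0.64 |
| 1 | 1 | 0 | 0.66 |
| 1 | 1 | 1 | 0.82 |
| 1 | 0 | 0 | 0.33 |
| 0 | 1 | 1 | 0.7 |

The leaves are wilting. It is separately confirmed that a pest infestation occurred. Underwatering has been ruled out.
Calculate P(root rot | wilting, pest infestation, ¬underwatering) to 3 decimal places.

P(wilting | pest infestation, ¬underwatering) = 0.33·0.778 + 0.66·0.222 = 0.256740 + 0.146520 = 0.403260
Of this, 0.146520 comes from 0.66·0.222 (the root rot=true cases).
P(root rot | wilting, pest infestation, ¬underwatering) = 0.146520 / 0.403260 ≈ 0.363

P(root rot | wilting, pest infestation, ¬underwatering) ≈ 0.363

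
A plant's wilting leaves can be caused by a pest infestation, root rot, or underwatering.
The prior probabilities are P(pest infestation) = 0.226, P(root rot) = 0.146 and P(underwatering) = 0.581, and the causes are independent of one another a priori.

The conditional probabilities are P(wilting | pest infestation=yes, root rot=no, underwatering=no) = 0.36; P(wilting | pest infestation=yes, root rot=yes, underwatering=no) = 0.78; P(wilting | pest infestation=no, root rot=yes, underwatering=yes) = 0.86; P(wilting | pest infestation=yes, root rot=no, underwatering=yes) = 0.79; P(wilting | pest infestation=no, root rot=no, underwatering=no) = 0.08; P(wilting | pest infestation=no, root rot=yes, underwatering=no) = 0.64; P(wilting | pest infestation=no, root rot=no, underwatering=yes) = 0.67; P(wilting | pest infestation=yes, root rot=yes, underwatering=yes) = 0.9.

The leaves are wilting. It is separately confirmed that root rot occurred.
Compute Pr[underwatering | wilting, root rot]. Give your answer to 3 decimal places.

By total probability over the 4 (pest infestation, underwatering) configurations:
  P(wilting | root rot) = 0.64*0.774*0.419 + 0.86*0.774*0.581 + 0.78*0.226*0.419 + 0.9*0.226*0.581
        = 0.207556 + 0.386737 + 0.073861 + 0.118175 = 0.786329
The terms with underwatering present sum to 0.504912, so
  P(underwatering | wilting, root rot) = 0.504912 / 0.786329 ≈ 0.642

Pr[underwatering | wilting, root rot] ≈ 0.642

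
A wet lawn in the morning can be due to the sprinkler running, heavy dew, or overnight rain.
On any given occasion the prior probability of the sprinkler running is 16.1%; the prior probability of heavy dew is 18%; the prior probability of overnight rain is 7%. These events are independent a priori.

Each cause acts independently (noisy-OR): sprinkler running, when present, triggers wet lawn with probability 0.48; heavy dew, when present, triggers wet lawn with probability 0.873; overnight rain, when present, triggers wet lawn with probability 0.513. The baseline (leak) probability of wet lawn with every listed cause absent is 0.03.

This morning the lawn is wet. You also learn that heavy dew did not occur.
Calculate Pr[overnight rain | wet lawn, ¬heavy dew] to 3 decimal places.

Under noisy-OR, P(wet lawn | causes) = 1 − (1−0.03)·∏(1−qᵢ) over the active causes.
By total probability over the 4 (sprinkler running, overnight rain) configurations:
  P(wet lawn | ¬heavy dew) = 0.03·0.839·0.93 + 0.52761·0.839·0.07 + 0.4956·0.161·0.93 + 0.754357·0.161·0.07
        = 0.023408 + 0.030987 + 0.074206 + 0.008502 = 0.137103
Keeping only the overnight rain-present terms gives 0.039489, so
  P(overnight rain | wet lawn, ¬heavy dew) = 0.039489 / 0.137103 ≈ 0.288

Pr[overnight rain | wet lawn, ¬heavy dew] ≈ 0.288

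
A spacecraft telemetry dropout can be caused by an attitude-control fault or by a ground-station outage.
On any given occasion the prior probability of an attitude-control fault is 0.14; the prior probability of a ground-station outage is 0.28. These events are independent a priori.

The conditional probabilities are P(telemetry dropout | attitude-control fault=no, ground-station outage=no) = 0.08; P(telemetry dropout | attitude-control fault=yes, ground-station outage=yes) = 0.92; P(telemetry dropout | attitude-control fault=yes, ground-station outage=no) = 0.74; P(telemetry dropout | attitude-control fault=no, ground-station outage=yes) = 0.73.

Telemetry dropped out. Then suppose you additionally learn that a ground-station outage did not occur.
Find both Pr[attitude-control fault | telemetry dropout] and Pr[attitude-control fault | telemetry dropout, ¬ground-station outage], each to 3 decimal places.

Weight on attitude-control fault=true, given the evidence: 0.074592 + 0.036064 = 0.110656
The normalizing constant is 0.08×0.86×0.72 + 0.73×0.86×0.28 + 0.74×0.14×0.72 + 0.92×0.14×0.28 = 0.335976
Posterior = 0.110656 / 0.335976 ≈ 0.329

Now also conditioning on ground-station outage≠true:
Sum P(telemetry dropout|·) weighted by the priors over both values of attitude-control fault:
  P(telemetry dropout | ¬ground-station outage) = 0.08·0.86 + 0.74·0.14
        = 0.068800 + 0.103600 = 0.172400
Configurations with attitude-control fault contribute 0.103600, so
  P(attitude-control fault | telemetry dropout, ¬ground-station outage) = 0.103600 / 0.172400 ≈ 0.601

Pr[attitude-control fault | telemetry dropout] ≈ 0.329; Pr[attitude-control fault | telemetry dropout, ¬ground-station outage] ≈ 0.601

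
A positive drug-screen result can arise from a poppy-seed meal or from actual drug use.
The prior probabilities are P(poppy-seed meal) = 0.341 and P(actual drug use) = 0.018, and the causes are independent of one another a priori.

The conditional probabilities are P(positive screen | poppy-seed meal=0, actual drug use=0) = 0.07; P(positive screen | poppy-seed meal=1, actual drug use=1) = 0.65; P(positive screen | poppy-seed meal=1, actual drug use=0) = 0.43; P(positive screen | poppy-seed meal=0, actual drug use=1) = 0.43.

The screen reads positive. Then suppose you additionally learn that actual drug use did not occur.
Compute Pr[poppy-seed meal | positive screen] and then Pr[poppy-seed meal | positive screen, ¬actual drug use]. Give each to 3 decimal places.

Pr[poppy-seed meal | positive screen] ≈ 0.746; Pr[poppy-seed meal | positive screen, ¬actual drug use] ≈ 0.761

Weight on poppy-seed meal=true, given the evidence: 0.143991 + 0.003990 = 0.147981
Denominator P(positive screen): 0.07·0.659·0.982 + 0.43·0.659·0.018 + 0.43·0.341·0.982 + 0.65·0.341·0.018 = 0.198382
P(poppy-seed meal | positive screen) = 0.147981/0.198382 ≈ 0.746

Now also conditioning on actual drug use≠true:
Numerator (weight on configurations with poppy-seed meal): 0.43*0.341 = 0.146630
The normalizing constant is 0.07*0.659 + 0.43*0.341 = 0.192760
Posterior = 0.146630 / 0.192760 ≈ 0.761
With actual drug use excluded, poppy-seed meal must carry more of the explanatory weight for the positive screen.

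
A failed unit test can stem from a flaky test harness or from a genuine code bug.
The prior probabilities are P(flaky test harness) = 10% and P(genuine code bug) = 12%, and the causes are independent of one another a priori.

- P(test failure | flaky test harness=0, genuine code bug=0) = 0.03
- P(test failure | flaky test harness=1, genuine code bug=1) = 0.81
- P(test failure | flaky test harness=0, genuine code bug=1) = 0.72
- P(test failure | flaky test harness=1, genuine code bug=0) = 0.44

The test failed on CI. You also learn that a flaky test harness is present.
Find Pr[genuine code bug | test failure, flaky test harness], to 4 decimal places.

Numerator (weight on configurations with genuine code bug): 0.81·0.12 = 0.097200
Denominator P(test failure | flaky test harness): 0.44·0.88 + 0.81·0.12 = 0.484400
P(genuine code bug | test failure, flaky test harness) = 0.097200/0.484400 ≈ 0.2007

Pr[genuine code bug | test failure, flaky test harness] ≈ 0.2007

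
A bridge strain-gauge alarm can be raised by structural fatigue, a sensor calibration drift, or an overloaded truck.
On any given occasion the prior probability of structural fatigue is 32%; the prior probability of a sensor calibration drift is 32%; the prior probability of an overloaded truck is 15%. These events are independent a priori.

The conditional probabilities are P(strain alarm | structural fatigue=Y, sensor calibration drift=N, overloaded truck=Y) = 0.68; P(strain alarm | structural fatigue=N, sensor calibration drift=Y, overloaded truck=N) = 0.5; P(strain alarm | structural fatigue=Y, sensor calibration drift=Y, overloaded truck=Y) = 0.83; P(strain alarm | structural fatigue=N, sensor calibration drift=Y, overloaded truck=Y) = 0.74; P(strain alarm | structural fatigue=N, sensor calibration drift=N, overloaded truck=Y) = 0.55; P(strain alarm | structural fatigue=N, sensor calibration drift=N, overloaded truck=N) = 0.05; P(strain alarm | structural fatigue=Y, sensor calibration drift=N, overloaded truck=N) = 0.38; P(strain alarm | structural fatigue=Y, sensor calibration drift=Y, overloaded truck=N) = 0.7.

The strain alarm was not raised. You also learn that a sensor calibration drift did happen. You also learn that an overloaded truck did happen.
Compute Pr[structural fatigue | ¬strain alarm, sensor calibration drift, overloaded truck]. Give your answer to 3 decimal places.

Sum P(¬strain alarm|·) weighted by the priors over both values of structural fatigue:
  P(¬strain alarm | sensor calibration drift, overloaded truck) = 0.26·0.68 + 0.17·0.32
        = 0.176800 + 0.054400 = 0.231200
Configurations with structural fatigue contribute 0.054400, so
  P(structural fatigue | ¬strain alarm, sensor calibration drift, overloaded truck) = 0.054400 / 0.231200 ≈ 0.235

Pr[structural fatigue | ¬strain alarm, sensor calibration drift, overloaded truck] ≈ 0.235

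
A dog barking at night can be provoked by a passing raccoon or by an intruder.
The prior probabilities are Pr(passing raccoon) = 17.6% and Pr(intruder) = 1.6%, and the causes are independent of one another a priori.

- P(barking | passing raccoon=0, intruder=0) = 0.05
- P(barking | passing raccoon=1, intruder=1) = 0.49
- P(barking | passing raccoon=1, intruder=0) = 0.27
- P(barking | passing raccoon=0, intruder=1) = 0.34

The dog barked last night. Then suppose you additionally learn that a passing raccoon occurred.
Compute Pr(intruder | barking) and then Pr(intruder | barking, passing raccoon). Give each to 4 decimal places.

P(barking) = 0.05×0.824×0.984 + 0.34×0.824×0.016 + 0.27×0.176×0.984 + 0.49×0.176×0.016 = 0.040541 + 0.004483 + 0.046760 + 0.001380 = 0.093164
The intruder-present share is 0.004483 + 0.001380 = 0.005863.
So P(intruder | barking) = 0.005863/0.093164 ≈ 0.0629.

With the extra evidence:
Sum P(barking|·) weighted by the priors over both values of intruder:
  P(barking | passing raccoon) = 0.27×0.984 + 0.49×0.016
        = 0.265680 + 0.007840 = 0.273520
The terms with intruder present sum to 0.007840, so
  P(intruder | barking, passing raccoon) = 0.007840 / 0.273520 ≈ 0.0287
The drop from 0.0629 to 0.0287 is the explaining-away (discounting) effect.

Pr(intruder | barking) ≈ 0.0629; Pr(intruder | barking, passing raccoon) ≈ 0.0287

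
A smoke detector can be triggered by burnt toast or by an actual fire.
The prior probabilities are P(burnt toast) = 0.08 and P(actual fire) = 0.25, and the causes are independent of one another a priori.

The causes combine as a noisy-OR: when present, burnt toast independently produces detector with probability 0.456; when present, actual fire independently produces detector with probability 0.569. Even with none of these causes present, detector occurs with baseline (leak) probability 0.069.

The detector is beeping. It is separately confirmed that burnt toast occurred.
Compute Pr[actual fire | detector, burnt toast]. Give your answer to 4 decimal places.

Pr[actual fire | detector, burnt toast] ≈ 0.3455

Under noisy-OR, P(detector | causes) = 1 − (1−0.069)·∏(1−qᵢ) over the active causes.
Sum P(detector|·) weighted by the priors over both values of actual fire:
  P(detector | burnt toast) = 0.493536×0.75 + 0.781714×0.25
        = 0.370152 + 0.195429 = 0.565581
The terms with actual fire present sum to 0.195429, so
  P(actual fire | detector, burnt toast) = 0.195429 / 0.565581 ≈ 0.3455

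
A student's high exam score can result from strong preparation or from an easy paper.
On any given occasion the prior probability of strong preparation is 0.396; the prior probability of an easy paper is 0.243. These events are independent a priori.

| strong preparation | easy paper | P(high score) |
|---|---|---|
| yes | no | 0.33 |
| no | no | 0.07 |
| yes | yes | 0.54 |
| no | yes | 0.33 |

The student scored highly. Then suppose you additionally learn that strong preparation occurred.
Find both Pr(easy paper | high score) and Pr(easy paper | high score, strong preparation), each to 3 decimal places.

Pr(easy paper | high score) ≈ 0.434; Pr(easy paper | high score, strong preparation) ≈ 0.344

P(high score) = 0.07×0.604×0.757 + 0.33×0.604×0.243 + 0.33×0.396×0.757 + 0.54×0.396×0.243 = 0.032006 + 0.048435 + 0.098925 + 0.051963 = 0.231329
Of this, 0.100398 comes from 0.048435 + 0.051963 (the easy paper=true cases).
So P(easy paper | high score) = 0.100398/0.231329 ≈ 0.434.

With the extra evidence:
Weight on easy paper=true, given the evidence: 0.54·0.243 = 0.131220
The normalizing constant is 0.33·0.757 + 0.54·0.243 = 0.381030
P(easy paper | high score, strong preparation) = 0.131220/0.381030 ≈ 0.344
— strong preparation explains away the evidence for easy paper.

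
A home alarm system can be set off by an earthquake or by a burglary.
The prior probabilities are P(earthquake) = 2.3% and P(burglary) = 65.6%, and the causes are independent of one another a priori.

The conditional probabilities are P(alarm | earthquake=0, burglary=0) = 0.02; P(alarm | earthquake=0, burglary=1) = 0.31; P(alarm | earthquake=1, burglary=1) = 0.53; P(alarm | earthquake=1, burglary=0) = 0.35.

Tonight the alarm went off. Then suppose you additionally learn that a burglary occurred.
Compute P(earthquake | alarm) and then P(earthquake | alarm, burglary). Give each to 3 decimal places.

By total probability over the 4 (earthquake, burglary) configurations:
  P(alarm) = 0.02×0.977×0.344 + 0.31×0.977×0.656 + 0.35×0.023×0.344 + 0.53×0.023×0.656
        = 0.006722 + 0.198683 + 0.002769 + 0.007997 = 0.216171
The terms with earthquake present sum to 0.010766, so
  P(earthquake | alarm) = 0.010766 / 0.216171 ≈ 0.050

Now condition on the additional information:
P(alarm | burglary) = 0.31*0.977 + 0.53*0.023 = 0.302870 + 0.012190 = 0.315060
Restricting to configurations with earthquake present: 0.53*0.023 = 0.012190.
P(earthquake | alarm, burglary) = 0.012190 / 0.315060 ≈ 0.039
This is intercausal reasoning (explaining away): once burglary accounts for the alarm, earthquake becomes less likely.

P(earthquake | alarm) ≈ 0.050; P(earthquake | alarm, burglary) ≈ 0.039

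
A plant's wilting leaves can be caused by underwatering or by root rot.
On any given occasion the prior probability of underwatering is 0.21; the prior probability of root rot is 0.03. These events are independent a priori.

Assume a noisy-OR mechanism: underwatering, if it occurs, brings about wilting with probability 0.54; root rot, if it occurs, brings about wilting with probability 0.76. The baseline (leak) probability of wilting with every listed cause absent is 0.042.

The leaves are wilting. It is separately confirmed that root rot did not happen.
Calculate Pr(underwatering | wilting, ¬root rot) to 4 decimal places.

Pr(underwatering | wilting, ¬root rot) ≈ 0.7797

Under noisy-OR, P(wilting | causes) = 1 − (1−0.042)·∏(1−qᵢ) over the active causes.
Weight on underwatering=true, given the evidence: 0.55932·0.21 = 0.117457
Normalizer over all consistent configurations: 0.042·0.79 + 0.55932·0.21 = 0.150637
Posterior = 0.117457 / 0.150637 ≈ 0.7797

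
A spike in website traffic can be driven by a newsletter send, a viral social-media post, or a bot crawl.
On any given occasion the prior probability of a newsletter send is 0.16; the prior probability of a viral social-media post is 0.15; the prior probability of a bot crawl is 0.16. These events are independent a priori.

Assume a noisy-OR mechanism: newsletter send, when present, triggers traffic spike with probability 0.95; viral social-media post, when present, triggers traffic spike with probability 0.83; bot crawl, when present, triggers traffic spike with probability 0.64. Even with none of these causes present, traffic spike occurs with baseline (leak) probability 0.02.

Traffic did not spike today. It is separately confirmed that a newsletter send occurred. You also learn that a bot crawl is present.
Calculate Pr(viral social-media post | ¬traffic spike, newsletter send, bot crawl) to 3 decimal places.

Pr(viral social-media post | ¬traffic spike, newsletter send, bot crawl) ≈ 0.029

Under noisy-OR, P(traffic spike | causes) = 1 − (1−0.02)·∏(1−qᵢ) over the active causes.
P(¬traffic spike | newsletter send, bot crawl) = 0.01764×0.85 + 0.002999×0.15 = 0.014994 + 0.000450 = 0.015444
Restricting to configurations with viral social-media post present: 0.002999×0.15 = 0.000450.
Hence the posterior is 0.000450/0.015444 ≈ 0.029.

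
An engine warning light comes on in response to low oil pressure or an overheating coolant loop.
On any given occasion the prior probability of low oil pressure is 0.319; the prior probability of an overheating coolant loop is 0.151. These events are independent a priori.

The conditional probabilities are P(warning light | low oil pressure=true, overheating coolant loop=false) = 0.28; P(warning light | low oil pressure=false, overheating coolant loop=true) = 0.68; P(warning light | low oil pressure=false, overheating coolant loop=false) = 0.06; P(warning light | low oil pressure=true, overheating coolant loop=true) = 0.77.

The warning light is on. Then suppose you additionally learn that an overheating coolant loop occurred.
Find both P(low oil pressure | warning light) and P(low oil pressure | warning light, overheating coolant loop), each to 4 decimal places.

P(low oil pressure | warning light) ≈ 0.5191; P(low oil pressure | warning light, overheating coolant loop) ≈ 0.3466

P(warning light) = 0.06×0.681×0.849 + 0.68×0.681×0.151 + 0.28×0.319×0.849 + 0.77×0.319×0.151 = 0.034690 + 0.069925 + 0.075833 + 0.037090 = 0.217538
Restricting to configurations with low oil pressure present: 0.075833 + 0.037090 = 0.112923.
P(low oil pressure | warning light) = 0.112923 / 0.217538 ≈ 0.5191

Now condition on the additional information:
P(warning light | overheating coolant loop) = 0.68*0.681 + 0.77*0.319 = 0.463080 + 0.245630 = 0.708710
The low oil pressure-present share is 0.77*0.319 = 0.245630.
So P(low oil pressure | warning light, overheating coolant loop) = 0.245630/0.708710 ≈ 0.3466.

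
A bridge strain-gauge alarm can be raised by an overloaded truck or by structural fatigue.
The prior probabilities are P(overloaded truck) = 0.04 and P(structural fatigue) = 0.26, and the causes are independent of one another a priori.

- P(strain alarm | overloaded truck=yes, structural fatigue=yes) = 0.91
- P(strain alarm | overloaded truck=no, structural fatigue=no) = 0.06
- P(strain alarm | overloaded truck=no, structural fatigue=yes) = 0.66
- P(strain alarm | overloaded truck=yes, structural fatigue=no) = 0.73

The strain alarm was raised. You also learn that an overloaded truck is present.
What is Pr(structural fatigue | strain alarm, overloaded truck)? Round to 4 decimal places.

Pr(structural fatigue | strain alarm, overloaded truck) ≈ 0.3046

By total probability over both values of structural fatigue:
  P(strain alarm | overloaded truck) = 0.73·0.74 + 0.91·0.26
        = 0.540200 + 0.236600 = 0.776800
The terms with structural fatigue present sum to 0.236600, so
  P(structural fatigue | strain alarm, overloaded truck) = 0.236600 / 0.776800 ≈ 0.3046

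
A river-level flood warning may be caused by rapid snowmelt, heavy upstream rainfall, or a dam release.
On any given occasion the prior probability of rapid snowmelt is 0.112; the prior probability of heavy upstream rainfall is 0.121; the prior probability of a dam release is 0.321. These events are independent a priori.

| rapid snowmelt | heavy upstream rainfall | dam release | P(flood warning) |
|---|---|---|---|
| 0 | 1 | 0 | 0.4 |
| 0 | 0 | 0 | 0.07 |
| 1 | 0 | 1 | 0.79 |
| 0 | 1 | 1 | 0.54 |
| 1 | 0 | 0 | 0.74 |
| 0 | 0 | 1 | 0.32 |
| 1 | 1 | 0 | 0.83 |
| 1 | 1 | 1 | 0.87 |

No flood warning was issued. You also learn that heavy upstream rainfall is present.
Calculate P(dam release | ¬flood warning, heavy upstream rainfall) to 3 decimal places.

P(dam release | ¬flood warning, heavy upstream rainfall) ≈ 0.266

Numerator (weight on configurations with dam release): 0.131122 + 0.004674 = 0.135796
The normalizing constant is 0.6×0.888×0.679 + 0.46×0.888×0.321 + 0.17×0.112×0.679 + 0.13×0.112×0.321 = 0.510495
P(dam release | ¬flood warning, heavy upstream rainfall) = 0.135796/0.510495 ≈ 0.266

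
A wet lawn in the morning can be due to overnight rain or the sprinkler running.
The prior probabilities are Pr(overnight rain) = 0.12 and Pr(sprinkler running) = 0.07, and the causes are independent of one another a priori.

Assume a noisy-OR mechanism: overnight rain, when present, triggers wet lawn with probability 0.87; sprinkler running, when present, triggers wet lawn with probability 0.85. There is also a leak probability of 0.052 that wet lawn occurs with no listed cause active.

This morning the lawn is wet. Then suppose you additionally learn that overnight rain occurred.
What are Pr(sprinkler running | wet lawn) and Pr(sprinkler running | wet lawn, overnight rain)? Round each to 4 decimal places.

Pr(sprinkler running | wet lawn) ≈ 0.3032; Pr(sprinkler running | wet lawn, overnight rain) ≈ 0.0777

Under noisy-OR, P(wet lawn | causes) = 1 − (1−0.052)·∏(1−qᵢ) over the active causes.
Numerator (weight on configurations with sprinkler running): 0.052840 + 0.008245 = 0.061085
The normalizing constant is 0.052×0.88×0.93 + 0.8578×0.88×0.07 + 0.87676×0.12×0.93 + 0.981514×0.12×0.07 = 0.201488
P(sprinkler running | wet lawn) = 0.061085/0.201488 ≈ 0.3032

Now also conditioning on overnight rain=true:
By total probability over both values of sprinkler running:
  P(wet lawn | overnight rain) = 0.87676×0.93 + 0.981514×0.07
        = 0.815387 + 0.068706 = 0.884093
Keeping only the sprinkler running-present terms gives 0.068706, so
  P(sprinkler running | wet lawn, overnight rain) = 0.068706 / 0.884093 ≈ 0.0777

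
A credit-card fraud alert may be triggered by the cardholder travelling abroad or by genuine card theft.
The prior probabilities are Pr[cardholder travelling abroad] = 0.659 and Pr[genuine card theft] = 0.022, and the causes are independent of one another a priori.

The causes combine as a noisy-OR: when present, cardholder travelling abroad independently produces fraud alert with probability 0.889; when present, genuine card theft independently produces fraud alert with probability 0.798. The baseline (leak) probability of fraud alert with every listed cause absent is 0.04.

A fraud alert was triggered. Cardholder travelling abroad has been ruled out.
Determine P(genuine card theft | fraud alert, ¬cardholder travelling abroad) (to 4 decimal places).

Under noisy-OR, P(fraud alert | causes) = 1 − (1−0.04)·∏(1−qᵢ) over the active causes.
P(fraud alert | ¬cardholder travelling abroad) = 0.04·0.978 + 0.80608·0.022 = 0.039120 + 0.017734 = 0.056854
Of this, 0.017734 comes from 0.80608·0.022 (the genuine card theft=true cases).
Hence the posterior is 0.017734/0.056854 ≈ 0.3119.

P(genuine card theft | fraud alert, ¬cardholder travelling abroad) ≈ 0.3119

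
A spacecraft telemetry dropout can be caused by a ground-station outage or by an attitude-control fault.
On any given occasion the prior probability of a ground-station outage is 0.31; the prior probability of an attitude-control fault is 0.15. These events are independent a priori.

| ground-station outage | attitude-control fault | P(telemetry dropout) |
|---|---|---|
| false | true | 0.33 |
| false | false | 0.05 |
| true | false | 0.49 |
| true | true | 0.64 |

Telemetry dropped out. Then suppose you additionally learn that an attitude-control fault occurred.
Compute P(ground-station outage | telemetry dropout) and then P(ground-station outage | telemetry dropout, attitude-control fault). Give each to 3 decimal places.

P(telemetry dropout) = 0.05×0.69×0.85 + 0.33×0.69×0.15 + 0.49×0.31×0.85 + 0.64×0.31×0.15 = 0.029325 + 0.034155 + 0.129115 + 0.029760 = 0.222355
The ground-station outage-present share is 0.129115 + 0.029760 = 0.158875.
Hence the posterior is 0.158875/0.222355 ≈ 0.715.

Now condition on the additional information:
Sum P(telemetry dropout|·) weighted by the priors over both values of ground-station outage:
  P(telemetry dropout | attitude-control fault) = 0.33·0.69 + 0.64·0.31
        = 0.227700 + 0.198400 = 0.426100
The terms with ground-station outage present sum to 0.198400, so
  P(ground-station outage | telemetry dropout, attitude-control fault) = 0.198400 / 0.426100 ≈ 0.466
Conditioning on attitude-control fault lowers the posterior on ground-station outage: the classic explaining-away effect in a common-effect structure.

P(ground-station outage | telemetry dropout) ≈ 0.715; P(ground-station outage | telemetry dropout, attitude-control fault) ≈ 0.466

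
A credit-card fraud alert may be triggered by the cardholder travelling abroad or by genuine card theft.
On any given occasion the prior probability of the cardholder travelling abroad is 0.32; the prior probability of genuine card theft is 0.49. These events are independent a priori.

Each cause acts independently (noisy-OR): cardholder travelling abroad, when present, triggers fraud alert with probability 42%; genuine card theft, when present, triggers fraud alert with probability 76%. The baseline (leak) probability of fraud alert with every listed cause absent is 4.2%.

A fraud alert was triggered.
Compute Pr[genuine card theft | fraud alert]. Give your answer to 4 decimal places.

Under noisy-OR, P(fraud alert | causes) = 1 − (1−0.042)·∏(1−qᵢ) over the active causes.
Weight on genuine card theft=true, given the evidence: 0.256591 + 0.135890 = 0.392481
The normalizing constant is 0.042*0.68*0.51 + 0.77008*0.68*0.49 + 0.44436*0.32*0.51 + 0.866646*0.32*0.49 = 0.479567
P(genuine card theft | fraud alert) = 0.392481/0.479567 ≈ 0.8184

Pr[genuine card theft | fraud alert] ≈ 0.8184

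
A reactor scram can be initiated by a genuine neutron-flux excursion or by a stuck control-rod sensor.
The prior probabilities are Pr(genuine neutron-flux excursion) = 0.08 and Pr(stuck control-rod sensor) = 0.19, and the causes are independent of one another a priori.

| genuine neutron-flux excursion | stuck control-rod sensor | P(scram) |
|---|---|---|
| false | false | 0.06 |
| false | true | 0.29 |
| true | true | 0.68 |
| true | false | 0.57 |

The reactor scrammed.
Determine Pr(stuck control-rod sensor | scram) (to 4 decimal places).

Pr(stuck control-rod sensor | scram) ≈ 0.4277

P(scram) = 0.06*0.92*0.81 + 0.29*0.92*0.19 + 0.57*0.08*0.81 + 0.68*0.08*0.19 = 0.044712 + 0.050692 + 0.036936 + 0.010336 = 0.142676
Restricting to configurations with stuck control-rod sensor present: 0.050692 + 0.010336 = 0.061028.
P(stuck control-rod sensor | scram) = 0.061028 / 0.142676 ≈ 0.4277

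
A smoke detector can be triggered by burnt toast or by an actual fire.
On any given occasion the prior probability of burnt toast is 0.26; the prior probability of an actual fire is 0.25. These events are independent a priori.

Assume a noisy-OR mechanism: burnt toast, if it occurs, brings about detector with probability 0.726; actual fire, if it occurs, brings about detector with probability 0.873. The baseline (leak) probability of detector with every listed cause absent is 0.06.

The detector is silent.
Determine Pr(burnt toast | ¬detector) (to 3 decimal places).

Pr(burnt toast | ¬detector) ≈ 0.088

Under noisy-OR, P(detector | causes) = 1 − (1−0.06)·∏(1−qᵢ) over the active causes.
By total probability over the 4 (burnt toast, actual fire) configurations:
  P(¬detector) = 0.94·0.74·0.75 + 0.11938·0.74·0.25 + 0.25756·0.26·0.75 + 0.03271·0.26·0.25
        = 0.521700 + 0.022085 + 0.050224 + 0.002126 = 0.596135
The terms with burnt toast present sum to 0.052350, so
  P(burnt toast | ¬detector) = 0.052350 / 0.596135 ≈ 0.088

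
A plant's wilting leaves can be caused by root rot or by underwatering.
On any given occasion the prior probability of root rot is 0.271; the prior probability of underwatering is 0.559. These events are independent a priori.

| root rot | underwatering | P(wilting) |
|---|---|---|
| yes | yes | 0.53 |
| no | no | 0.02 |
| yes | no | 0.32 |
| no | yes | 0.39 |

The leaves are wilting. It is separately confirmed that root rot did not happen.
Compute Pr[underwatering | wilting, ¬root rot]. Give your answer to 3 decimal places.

Pr[underwatering | wilting, ¬root rot] ≈ 0.961

Enumerate both values of underwatering and weight by the priors:
  P(wilting | ¬root rot) = 0.02*0.441 + 0.39*0.559
        = 0.008820 + 0.218010 = 0.226830
The terms with underwatering present sum to 0.218010, so
  P(underwatering | wilting, ¬root rot) = 0.218010 / 0.226830 ≈ 0.961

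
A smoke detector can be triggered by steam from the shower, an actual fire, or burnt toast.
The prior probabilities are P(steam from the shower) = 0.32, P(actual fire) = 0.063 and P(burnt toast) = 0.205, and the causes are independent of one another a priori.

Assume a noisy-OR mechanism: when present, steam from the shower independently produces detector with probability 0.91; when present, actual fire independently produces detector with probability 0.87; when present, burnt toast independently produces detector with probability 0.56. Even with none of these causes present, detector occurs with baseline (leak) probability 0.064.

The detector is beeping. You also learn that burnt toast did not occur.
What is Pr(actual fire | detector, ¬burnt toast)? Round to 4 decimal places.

Pr(actual fire | detector, ¬burnt toast) ≈ 0.1544

Under noisy-OR, P(detector | causes) = 1 − (1−0.064)·∏(1−qᵢ) over the active causes.
P(detector | ¬burnt toast) = 0.064*0.68*0.937 + 0.87832*0.68*0.063 + 0.91576*0.32*0.937 + 0.989049*0.32*0.063 = 0.040778 + 0.037627 + 0.274581 + 0.019939 = 0.372925
The actual fire-present share is 0.037627 + 0.019939 = 0.057566.
So P(actual fire | detector, ¬burnt toast) = 0.057566/0.372925 ≈ 0.1544.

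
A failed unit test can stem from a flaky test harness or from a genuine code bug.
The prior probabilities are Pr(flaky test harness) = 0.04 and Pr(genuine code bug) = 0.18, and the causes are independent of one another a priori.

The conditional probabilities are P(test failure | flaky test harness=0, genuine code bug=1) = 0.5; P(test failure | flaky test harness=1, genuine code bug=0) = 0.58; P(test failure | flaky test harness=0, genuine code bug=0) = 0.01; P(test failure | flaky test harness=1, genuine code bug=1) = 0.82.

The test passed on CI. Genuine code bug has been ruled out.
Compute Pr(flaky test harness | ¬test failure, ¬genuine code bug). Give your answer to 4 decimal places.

Pr(flaky test harness | ¬test failure, ¬genuine code bug) ≈ 0.0174

P(¬test failure | ¬genuine code bug) = 0.99*0.96 + 0.42*0.04 = 0.950400 + 0.016800 = 0.967200
The flaky test harness-present share is 0.42*0.04 = 0.016800.
P(flaky test harness | ¬test failure, ¬genuine code bug) = 0.016800 / 0.967200 ≈ 0.0174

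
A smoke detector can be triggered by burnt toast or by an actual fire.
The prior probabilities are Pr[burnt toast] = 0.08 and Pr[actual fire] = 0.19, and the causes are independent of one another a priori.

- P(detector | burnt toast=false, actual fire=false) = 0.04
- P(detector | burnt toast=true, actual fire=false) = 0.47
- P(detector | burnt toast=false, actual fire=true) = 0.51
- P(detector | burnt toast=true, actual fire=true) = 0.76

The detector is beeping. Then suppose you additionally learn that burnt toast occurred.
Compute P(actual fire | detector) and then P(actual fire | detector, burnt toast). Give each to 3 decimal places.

Enumerate the 4 (burnt toast, actual fire) configurations and weight by the priors:
  P(detector) = 0.04·0.92·0.81 + 0.51·0.92·0.19 + 0.47·0.08·0.81 + 0.76·0.08·0.19
        = 0.029808 + 0.089148 + 0.030456 + 0.011552 = 0.160964
Configurations with actual fire contribute 0.100700, so
  P(actual fire | detector) = 0.100700 / 0.160964 ≈ 0.626

Now condition on the additional information:
Numerator (weight on configurations with actual fire): 0.76×0.19 = 0.144400
Denominator P(detector | burnt toast): 0.47×0.81 + 0.76×0.19 = 0.525100
P(actual fire | detector, burnt toast) = 0.144400/0.525100 ≈ 0.275
Conditioning on burnt toast lowers the posterior on actual fire: the classic explaining-away effect in a common-effect structure.

P(actual fire | detector) ≈ 0.626; P(actual fire | detector, burnt toast) ≈ 0.275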